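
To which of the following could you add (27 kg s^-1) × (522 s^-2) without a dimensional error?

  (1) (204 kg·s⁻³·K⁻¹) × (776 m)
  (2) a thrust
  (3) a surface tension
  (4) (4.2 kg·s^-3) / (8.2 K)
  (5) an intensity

Reference: [kg·s⁻¹] · [s⁻²] = kg·s⁻³.
Each option:
  (1) [kg·s⁻³·K⁻¹] · [m] = kg·m·s⁻³·K⁻¹
  (2) [thrust] = kg·m·s⁻²
  (3) [surface tension] = kg·s⁻²
  (4) [kg·s⁻³] / [K] = kg·s⁻³·K⁻¹
  (5) [intensity] = kg·s⁻³  ← same
Only (5) matches kg·s⁻³.

(5)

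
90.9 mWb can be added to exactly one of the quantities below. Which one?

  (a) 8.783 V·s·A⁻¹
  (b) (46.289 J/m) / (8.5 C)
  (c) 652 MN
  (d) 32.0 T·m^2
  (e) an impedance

(d)

Reference: Wb = V·s = kg·m²·s⁻²·A⁻¹.
Each option:
  (a) V·s·A⁻¹ = J·C⁻¹·s·A⁻¹ = kg·m²·s⁻²·A⁻²
  (b) [kg·m·s⁻²] / [s·A] = kg·m·s⁻³·A⁻¹
  (c) N = kg·m·s⁻²
  (d) T·m² = Wb·m⁻²·m² = kg·m²·s⁻²·A⁻¹  ← same
  (e) [impedance] = kg·m²·s⁻³·A⁻²
Only (d) matches kg·m²·s⁻²·A⁻¹.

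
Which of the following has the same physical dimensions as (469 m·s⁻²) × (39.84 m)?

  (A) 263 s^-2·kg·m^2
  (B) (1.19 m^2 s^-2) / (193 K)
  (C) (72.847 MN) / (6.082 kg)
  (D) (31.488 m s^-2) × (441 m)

Reference: [m·s⁻²] · [m] = m²·s⁻².
Each option:
  (A) kg·m²·s⁻²
  (B) [m²·s⁻²] / [K] = m²·s⁻²·K⁻¹
  (C) [kg·m·s⁻²] / [kg] = m·s⁻²
  (D) [m·s⁻²] · [m] = m²·s⁻²  ← same
Only (D) matches m²·s⁻².

(D)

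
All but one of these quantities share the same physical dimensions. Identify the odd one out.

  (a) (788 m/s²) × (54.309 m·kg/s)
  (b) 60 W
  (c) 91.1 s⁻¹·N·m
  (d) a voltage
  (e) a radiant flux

Reduce each to base SI dimensions:
  (a) [m·s⁻²] · [kg·m·s⁻¹] = kg·m²·s⁻³
  (b) W = J·s⁻¹ = kg·m²·s⁻³
  (c) N·m·s⁻¹ = kg·m·s⁻²·m·s⁻¹ = kg·m²·s⁻³
  (d) [voltage] = kg·m²·s⁻³·A⁻¹
  (e) [radiant flux] = kg·m²·s⁻³
All reduce to kg·m²·s⁻³ except (d), which is kg·m²·s⁻³·A⁻¹.

(d)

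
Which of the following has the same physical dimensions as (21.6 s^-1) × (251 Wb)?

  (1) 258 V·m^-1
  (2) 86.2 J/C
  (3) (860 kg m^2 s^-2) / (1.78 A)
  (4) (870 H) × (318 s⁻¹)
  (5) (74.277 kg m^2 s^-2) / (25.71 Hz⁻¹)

Reference: [s⁻¹] · [kg·m²·s⁻²·A⁻¹] = kg·m²·s⁻³·A⁻¹.
Each option:
  (1) V·m⁻¹ = J·C⁻¹·m⁻¹ = kg·m·s⁻³·A⁻¹
  (2) J·C⁻¹ = N·m·(s·A)⁻¹ = kg·m²·s⁻³·A⁻¹  ← same
  (3) [kg·m²·s⁻²] / [A] = kg·m²·s⁻²·A⁻¹
  (4) [kg·m²·s⁻²·A⁻²] · [s⁻¹] = kg·m²·s⁻³·A⁻²
  (5) [kg·m²·s⁻²] / [s] = kg·m²·s⁻³
Only (2) matches kg·m²·s⁻³·A⁻¹.

(2)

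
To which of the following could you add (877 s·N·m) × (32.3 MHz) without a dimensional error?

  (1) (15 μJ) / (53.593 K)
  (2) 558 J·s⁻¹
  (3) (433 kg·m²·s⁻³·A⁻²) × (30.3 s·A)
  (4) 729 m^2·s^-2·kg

(4)

Reference: [kg·m²·s⁻¹] · [s⁻¹] = kg·m²·s⁻².
Each option:
  (1) [kg·m²·s⁻²] / [K] = kg·m²·s⁻²·K⁻¹
  (2) J·s⁻¹ = N·m·s⁻¹ = kg·m²·s⁻³
  (3) [kg·m²·s⁻³·A⁻²] · [s·A] = kg·m²·s⁻²·A⁻¹
  (4) kg·m²·s⁻²  ← same
Only (4) matches kg·m²·s⁻².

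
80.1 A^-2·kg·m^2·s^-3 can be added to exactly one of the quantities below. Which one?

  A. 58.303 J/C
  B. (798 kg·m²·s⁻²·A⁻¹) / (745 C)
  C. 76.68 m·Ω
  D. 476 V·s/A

B.

Reference: kg·m²·s⁻³·A⁻².
Each option:
  A. J·C⁻¹ = N·m·(s·A)⁻¹ = kg·m²·s⁻³·A⁻¹
  B. [kg·m²·s⁻²·A⁻¹] / [s·A] = kg·m²·s⁻³·A⁻²  ← same
  C. Ω·m = V·A⁻¹·m = kg·m³·s⁻³·A⁻²
  D. V·s·A⁻¹ = J·C⁻¹·s·A⁻¹ = kg·m²·s⁻²·A⁻²
Only B. matches kg·m²·s⁻³·A⁻².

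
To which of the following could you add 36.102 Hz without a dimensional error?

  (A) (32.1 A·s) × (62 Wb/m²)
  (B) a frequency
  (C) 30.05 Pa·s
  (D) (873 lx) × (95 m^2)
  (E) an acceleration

(B)

Reference: Hz = s⁻¹.
Each option:
  (A) [s·A] · [kg·s⁻²·A⁻¹] = kg·s⁻¹
  (B) [frequency] = s⁻¹  ← same
  (C) Pa·s = N·m⁻²·s = kg·m⁻¹·s⁻¹
  (D) [m⁻²·cd] · [m²] = cd
  (E) [acceleration] = m·s⁻²
Only (B) matches s⁻¹.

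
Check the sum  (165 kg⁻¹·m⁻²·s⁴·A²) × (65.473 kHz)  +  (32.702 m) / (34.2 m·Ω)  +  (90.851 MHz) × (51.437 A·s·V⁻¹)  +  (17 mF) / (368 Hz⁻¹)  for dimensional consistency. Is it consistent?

Dimensions:
  (165 kg⁻¹·m⁻²·s⁴·A²) × (65.473 kHz):  [kg⁻¹·m⁻²·s⁴·A²] · [s⁻¹] = kg⁻¹·m⁻²·s³·A²
  (32.702 m) / (34.2 m·Ω):  [m] / [kg·m³·s⁻³·A⁻²] = kg⁻¹·m⁻²·s³·A²
  (90.851 MHz) × (51.437 A·s·V⁻¹):  [s⁻¹] · [kg⁻¹·m⁻²·s⁴·A²] = kg⁻¹·m⁻²·s³·A²
  (17 mF) / (368 Hz⁻¹):  [kg⁻¹·m⁻²·s⁴·A²] / [s] = kg⁻¹·m⁻²·s³·A²
Every term reduces to kg⁻¹·m⁻²·s³·A².

Yes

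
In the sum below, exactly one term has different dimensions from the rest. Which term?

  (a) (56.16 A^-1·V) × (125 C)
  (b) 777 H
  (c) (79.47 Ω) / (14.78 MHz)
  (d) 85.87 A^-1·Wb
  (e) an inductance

(a)

Expand each in SI base units:
  (a) [kg·m²·s⁻³·A⁻²] · [s·A] = kg·m²·s⁻²·A⁻¹
  (b) H = V·s·A⁻¹ = kg·m²·s⁻²·A⁻²
  (c) [kg·m²·s⁻³·A⁻²] / [s⁻¹] = kg·m²·s⁻²·A⁻²
  (d) Wb·A⁻¹ = V·s·A⁻¹ = kg·m²·s⁻²·A⁻²
  (e) [inductance] = kg·m²·s⁻²·A⁻²
All reduce to kg·m²·s⁻²·A⁻² except (a), which is kg·m²·s⁻²·A⁻¹.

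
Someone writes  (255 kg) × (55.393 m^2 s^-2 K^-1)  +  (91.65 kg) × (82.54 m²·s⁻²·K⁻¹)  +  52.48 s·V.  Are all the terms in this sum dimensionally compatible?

No

In SI base units:
  (255 kg) × (55.393 m^2 s^-2 K^-1):  [kg] · [m²·s⁻²·K⁻¹] = kg·m²·s⁻²·K⁻¹
  (91.65 kg) × (82.54 m²·s⁻²·K⁻¹):  [kg] · [m²·s⁻²·K⁻¹] = kg·m²·s⁻²·K⁻¹
  52.48 s·V:  V·s = J·C⁻¹·s = kg·m²·s⁻²·A⁻¹
The terms do not share a single dimension (kg·m²·s⁻²·A⁻¹ vs kg·m²·s⁻²·K⁻¹).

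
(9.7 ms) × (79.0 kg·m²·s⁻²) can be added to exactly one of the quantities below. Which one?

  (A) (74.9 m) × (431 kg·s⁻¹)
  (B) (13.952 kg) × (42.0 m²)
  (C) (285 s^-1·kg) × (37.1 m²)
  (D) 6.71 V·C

Reference: [s] · [kg·m²·s⁻²] = kg·m²·s⁻¹.
Each option:
  (A) [m] · [kg·s⁻¹] = kg·m·s⁻¹
  (B) [kg] · [m²] = kg·m²
  (C) [kg·s⁻¹] · [m²] = kg·m²·s⁻¹  ← same
  (D) C·V = s·A·J·C⁻¹ = kg·m²·s⁻²
Only (C) matches kg·m²·s⁻¹.

(C)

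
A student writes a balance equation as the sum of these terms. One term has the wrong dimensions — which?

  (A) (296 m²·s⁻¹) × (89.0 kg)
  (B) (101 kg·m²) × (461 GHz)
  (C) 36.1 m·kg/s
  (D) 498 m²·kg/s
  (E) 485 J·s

(C)

Reduce each to base SI dimensions:
  (A) [m²·s⁻¹] · [kg] = kg·m²·s⁻¹
  (B) [kg·m²] · [s⁻¹] = kg·m²·s⁻¹
  (C) kg·m·s⁻¹
  (D) kg·m²·s⁻¹
  (E) J·s = N·m·s = kg·m²·s⁻¹
All reduce to kg·m²·s⁻¹ except (C), which is kg·m·s⁻¹.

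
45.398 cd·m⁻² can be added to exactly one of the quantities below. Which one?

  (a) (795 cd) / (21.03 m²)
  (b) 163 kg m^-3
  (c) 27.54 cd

(a)

Reference: cd·m⁻² = m⁻²·cd.
Each option:
  (a) [cd] / [m²] = m⁻²·cd  ← same
  (b) kg·m⁻³
  (c) cd
Only (a) matches m⁻²·cd.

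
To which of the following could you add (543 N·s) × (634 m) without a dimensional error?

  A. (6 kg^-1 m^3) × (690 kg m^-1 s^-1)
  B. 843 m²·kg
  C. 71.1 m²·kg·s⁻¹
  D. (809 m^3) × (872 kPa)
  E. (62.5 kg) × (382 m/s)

Reference: [kg·m·s⁻¹] · [m] = kg·m²·s⁻¹.
Each option:
  A. [kg⁻¹·m³] · [kg·m⁻¹·s⁻¹] = m²·s⁻¹
  B. kg·m²
  C. kg·m²·s⁻¹  ← same
  D. [m³] · [kg·m⁻¹·s⁻²] = kg·m²·s⁻²
  E. [kg] · [m·s⁻¹] = kg·m·s⁻¹
Only C. matches kg·m²·s⁻¹.

C.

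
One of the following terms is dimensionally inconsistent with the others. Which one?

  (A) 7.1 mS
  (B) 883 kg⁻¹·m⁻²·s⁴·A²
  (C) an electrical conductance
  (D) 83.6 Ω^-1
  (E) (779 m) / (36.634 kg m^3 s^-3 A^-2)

Expand each in SI base units:
  (A) S = Ω⁻¹ = kg⁻¹·m⁻²·s³·A²
  (B) kg⁻¹·m⁻²·s⁴·A²
  (C) [electrical conductance] = kg⁻¹·m⁻²·s³·A²
  (D) Ω⁻¹ = (V·A⁻¹)⁻¹ = kg⁻¹·m⁻²·s³·A²
  (E) [m] / [kg·m³·s⁻³·A⁻²] = kg⁻¹·m⁻²·s³·A²
All reduce to kg⁻¹·m⁻²·s³·A² except (B), which is kg⁻¹·m⁻²·s⁴·A².

(B)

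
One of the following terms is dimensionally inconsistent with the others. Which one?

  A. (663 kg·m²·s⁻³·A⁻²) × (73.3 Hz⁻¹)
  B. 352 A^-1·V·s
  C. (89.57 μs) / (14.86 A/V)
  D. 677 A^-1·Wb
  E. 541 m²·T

In SI base units:
  A. [kg·m²·s⁻³·A⁻²] · [s] = kg·m²·s⁻²·A⁻²
  B. V·s·A⁻¹ = J·C⁻¹·s·A⁻¹ = kg·m²·s⁻²·A⁻²
  C. [s] / [kg⁻¹·m⁻²·s³·A²] = kg·m²·s⁻²·A⁻²
  D. Wb·A⁻¹ = V·s·A⁻¹ = kg·m²·s⁻²·A⁻²
  E. T·m² = Wb·m⁻²·m² = kg·m²·s⁻²·A⁻¹
All reduce to kg·m²·s⁻²·A⁻² except E., which is kg·m²·s⁻²·A⁻¹.

E.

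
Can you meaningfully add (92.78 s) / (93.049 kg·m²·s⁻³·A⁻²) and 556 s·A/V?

Yes

Dimensions:
  (92.78 s) / (93.049 kg·m²·s⁻³·A⁻²):  [s] / [kg·m²·s⁻³·A⁻²] = kg⁻¹·m⁻²·s⁴·A²
  556 s·A/V:  A·s·V⁻¹ = A·s·(J·C⁻¹)⁻¹ = kg⁻¹·m⁻²·s⁴·A²
Both are kg⁻¹·m⁻²·s⁴·A², so they have the same dimensions and can be added.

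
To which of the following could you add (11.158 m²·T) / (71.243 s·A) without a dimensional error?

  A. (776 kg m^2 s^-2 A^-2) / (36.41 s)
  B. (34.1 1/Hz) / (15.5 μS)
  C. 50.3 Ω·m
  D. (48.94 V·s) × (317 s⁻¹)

Reference: [kg·m²·s⁻²·A⁻¹] / [s·A] = kg·m²·s⁻³·A⁻².
Each option:
  A. [kg·m²·s⁻²·A⁻²] / [s] = kg·m²·s⁻³·A⁻²  ← same
  B. [s] / [kg⁻¹·m⁻²·s³·A²] = kg·m²·s⁻²·A⁻²
  C. Ω·m = V·A⁻¹·m = kg·m³·s⁻³·A⁻²
  D. [kg·m²·s⁻²·A⁻¹] · [s⁻¹] = kg·m²·s⁻³·A⁻¹
Only A. matches kg·m²·s⁻³·A⁻².

A.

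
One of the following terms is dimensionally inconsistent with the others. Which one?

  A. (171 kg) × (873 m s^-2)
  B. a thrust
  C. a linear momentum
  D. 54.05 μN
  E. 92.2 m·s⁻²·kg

C.

Reduce each to base SI dimensions:
  A. [kg] · [m·s⁻²] = kg·m·s⁻²
  B. [thrust] = kg·m·s⁻²
  C. [linear momentum] = kg·m·s⁻¹
  D. N = kg·m·s⁻²
  E. kg·m·s⁻²
All reduce to kg·m·s⁻² except C., which is kg·m·s⁻¹.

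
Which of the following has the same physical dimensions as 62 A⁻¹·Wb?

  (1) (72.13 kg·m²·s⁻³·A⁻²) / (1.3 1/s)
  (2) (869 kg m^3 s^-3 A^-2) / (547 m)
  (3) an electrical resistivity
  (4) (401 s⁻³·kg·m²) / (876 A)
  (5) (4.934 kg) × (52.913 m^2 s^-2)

(1)

Reference: Wb·A⁻¹ = V·s·A⁻¹ = kg·m²·s⁻²·A⁻².
Each option:
  (1) [kg·m²·s⁻³·A⁻²] / [s⁻¹] = kg·m²·s⁻²·A⁻²  ← same
  (2) [kg·m³·s⁻³·A⁻²] / [m] = kg·m²·s⁻³·A⁻²
  (3) [electrical resistivity] = kg·m³·s⁻³·A⁻²
  (4) [kg·m²·s⁻³] / [A] = kg·m²·s⁻³·A⁻¹
  (5) [kg] · [m²·s⁻²] = kg·m²·s⁻²
Only (1) matches kg·m²·s⁻²·A⁻².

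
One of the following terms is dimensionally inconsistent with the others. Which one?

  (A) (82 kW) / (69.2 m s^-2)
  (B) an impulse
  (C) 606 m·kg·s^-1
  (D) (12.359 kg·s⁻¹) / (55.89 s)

Dimensions:
  (A) [kg·m²·s⁻³] / [m·s⁻²] = kg·m·s⁻¹
  (B) [impulse] = kg·m·s⁻¹
  (C) kg·m·s⁻¹
  (D) [kg·s⁻¹] / [s] = kg·s⁻²
All reduce to kg·m·s⁻¹ except (D), which is kg·s⁻².

(D)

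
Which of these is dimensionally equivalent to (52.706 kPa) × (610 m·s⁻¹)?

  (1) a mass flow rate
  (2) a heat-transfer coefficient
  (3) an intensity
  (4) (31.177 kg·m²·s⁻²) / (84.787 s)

(3)

Reference: [kg·m⁻¹·s⁻²] · [m·s⁻¹] = kg·s⁻³.
Each option:
  (1) [mass flow rate] = kg·s⁻¹
  (2) [heat-transfer coefficient] = kg·s⁻³·K⁻¹
  (3) [intensity] = kg·s⁻³  ← same
  (4) [kg·m²·s⁻²] / [s] = kg·m²·s⁻³
Only (3) matches kg·s⁻³.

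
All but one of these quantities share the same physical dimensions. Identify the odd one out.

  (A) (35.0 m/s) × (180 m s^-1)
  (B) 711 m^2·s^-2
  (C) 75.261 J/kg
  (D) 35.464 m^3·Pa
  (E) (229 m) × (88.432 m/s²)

Expand each in SI base units:
  (A) [m·s⁻¹] · [m·s⁻¹] = m²·s⁻²
  (B) m²·s⁻²
  (C) J·kg⁻¹ = N·m·kg⁻¹ = m²·s⁻²
  (D) Pa·m³ = N·m⁻²·m³ = kg·m²·s⁻²
  (E) [m] · [m·s⁻²] = m²·s⁻²
All reduce to m²·s⁻² except (D), which is kg·m²·s⁻².

(D)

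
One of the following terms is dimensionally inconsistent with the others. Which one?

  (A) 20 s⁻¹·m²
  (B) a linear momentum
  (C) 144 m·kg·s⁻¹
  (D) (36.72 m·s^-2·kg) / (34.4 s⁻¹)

(A)

Reduce each to base SI dimensions:
  (A) m²·s⁻¹
  (B) [linear momentum] = kg·m·s⁻¹
  (C) kg·m·s⁻¹
  (D) [kg·m·s⁻²] / [s⁻¹] = kg·m·s⁻¹
All reduce to kg·m·s⁻¹ except (A), which is m²·s⁻¹.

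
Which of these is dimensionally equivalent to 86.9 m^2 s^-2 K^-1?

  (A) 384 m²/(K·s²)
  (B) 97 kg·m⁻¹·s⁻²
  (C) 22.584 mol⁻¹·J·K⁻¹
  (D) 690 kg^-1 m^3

(A)

Reference: m²·s⁻²·K⁻¹.
Each option:
  (A) m²·s⁻²·K⁻¹  ← same
  (B) kg·m⁻¹·s⁻²
  (C) J·mol⁻¹·K⁻¹ = N·m·mol⁻¹·K⁻¹ = kg·m²·s⁻²·K⁻¹·mol⁻¹
  (D) kg⁻¹·m³
Only (A) matches m²·s⁻²·K⁻¹.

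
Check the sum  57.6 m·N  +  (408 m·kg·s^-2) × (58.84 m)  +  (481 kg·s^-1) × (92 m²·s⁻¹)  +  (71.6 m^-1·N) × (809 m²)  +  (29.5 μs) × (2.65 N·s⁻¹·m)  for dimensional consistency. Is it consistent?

Yes

Reduce each to base SI dimensions:
  57.6 m·N:  N·m = kg·m·s⁻²·m = kg·m²·s⁻²
  (408 m·kg·s^-2) × (58.84 m):  [kg·m·s⁻²] · [m] = kg·m²·s⁻²
  (481 kg·s^-1) × (92 m²·s⁻¹):  [kg·s⁻¹] · [m²·s⁻¹] = kg·m²·s⁻²
  (71.6 m^-1·N) × (809 m²):  [kg·s⁻²] · [m²] = kg·m²·s⁻²
  (29.5 μs) × (2.65 N·s⁻¹·m):  [s] · [kg·m²·s⁻³] = kg·m²·s⁻²
Every term reduces to kg·m²·s⁻².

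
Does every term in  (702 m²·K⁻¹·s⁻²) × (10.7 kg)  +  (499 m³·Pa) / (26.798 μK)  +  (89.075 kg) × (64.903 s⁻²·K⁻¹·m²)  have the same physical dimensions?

In SI base units:
  (702 m²·K⁻¹·s⁻²) × (10.7 kg):  [m²·s⁻²·K⁻¹] · [kg] = kg·m²·s⁻²·K⁻¹
  (499 m³·Pa) / (26.798 μK):  [kg·m²·s⁻²] / [K] = kg·m²·s⁻²·K⁻¹
  (89.075 kg) × (64.903 s⁻²·K⁻¹·m²):  [kg] · [m²·s⁻²·K⁻¹] = kg·m²·s⁻²·K⁻¹
Every term reduces to kg·m²·s⁻²·K⁻¹.

Yes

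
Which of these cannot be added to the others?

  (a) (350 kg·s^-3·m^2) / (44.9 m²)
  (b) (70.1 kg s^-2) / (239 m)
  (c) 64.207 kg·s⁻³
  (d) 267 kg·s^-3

(b)

Expand each in SI base units:
  (a) [kg·m²·s⁻³] / [m²] = kg·s⁻³
  (b) [kg·s⁻²] / [m] = kg·m⁻¹·s⁻²
  (c) kg·s⁻³
  (d) kg·s⁻³
All reduce to kg·s⁻³ except (b), which is kg·m⁻¹·s⁻².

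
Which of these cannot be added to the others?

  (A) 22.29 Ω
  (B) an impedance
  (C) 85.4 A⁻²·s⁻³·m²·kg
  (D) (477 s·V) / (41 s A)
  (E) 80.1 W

(E)

Dimensions:
  (A) Ω = V·A⁻¹ = kg·m²·s⁻³·A⁻²
  (B) [impedance] = kg·m²·s⁻³·A⁻²
  (C) kg·m²·s⁻³·A⁻²
  (D) [kg·m²·s⁻²·A⁻¹] / [s·A] = kg·m²·s⁻³·A⁻²
  (E) W = J·s⁻¹ = kg·m²·s⁻³
All reduce to kg·m²·s⁻³·A⁻² except (E), which is kg·m²·s⁻³.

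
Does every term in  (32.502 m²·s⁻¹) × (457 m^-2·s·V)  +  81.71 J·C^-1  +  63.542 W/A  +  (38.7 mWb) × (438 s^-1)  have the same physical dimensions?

In SI base units:
  (32.502 m²·s⁻¹) × (457 m^-2·s·V):  [m²·s⁻¹] · [kg·s⁻²·A⁻¹] = kg·m²·s⁻³·A⁻¹
  81.71 J·C^-1:  J·C⁻¹ = N·m·(s·A)⁻¹ = kg·m²·s⁻³·A⁻¹
  63.542 W/A:  W·A⁻¹ = J·s⁻¹·A⁻¹ = kg·m²·s⁻³·A⁻¹
  (38.7 mWb) × (438 s^-1):  [kg·m²·s⁻²·A⁻¹] · [s⁻¹] = kg·m²·s⁻³·A⁻¹
Every term reduces to kg·m²·s⁻³·A⁻¹.

Yes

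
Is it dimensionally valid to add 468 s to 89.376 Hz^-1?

Yes

Expand each in SI base units:
  468 s:  s
  89.376 Hz^-1:  Hz⁻¹ = (s⁻¹)⁻¹ = s
Both are s, so they have the same dimensions and can be added.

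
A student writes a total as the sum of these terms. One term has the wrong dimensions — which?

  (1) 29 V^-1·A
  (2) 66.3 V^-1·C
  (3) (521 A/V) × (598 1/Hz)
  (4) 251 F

(1)

Dimensions:
  (1) A·V⁻¹ = A·(J·C⁻¹)⁻¹ = kg⁻¹·m⁻²·s³·A²
  (2) C·V⁻¹ = s·A·(J·C⁻¹)⁻¹ = kg⁻¹·m⁻²·s⁴·A²
  (3) [kg⁻¹·m⁻²·s³·A²] · [s] = kg⁻¹·m⁻²·s⁴·A²
  (4) F = C·V⁻¹ = kg⁻¹·m⁻²·s⁴·A²
All reduce to kg⁻¹·m⁻²·s⁴·A² except (1), which is kg⁻¹·m⁻²·s³·A².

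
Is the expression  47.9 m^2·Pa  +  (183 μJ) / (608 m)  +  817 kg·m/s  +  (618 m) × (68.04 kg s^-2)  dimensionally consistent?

No

Expand each in SI base units:
  47.9 m^2·Pa:  Pa·m² = N·m⁻²·m² = kg·m·s⁻²
  (183 μJ) / (608 m):  [kg·m²·s⁻²] / [m] = kg·m·s⁻²
  817 kg·m/s:  kg·m·s⁻¹
  (618 m) × (68.04 kg s^-2):  [m] · [kg·s⁻²] = kg·m·s⁻²
The terms do not share a single dimension (kg·m·s⁻² vs kg·m·s⁻¹).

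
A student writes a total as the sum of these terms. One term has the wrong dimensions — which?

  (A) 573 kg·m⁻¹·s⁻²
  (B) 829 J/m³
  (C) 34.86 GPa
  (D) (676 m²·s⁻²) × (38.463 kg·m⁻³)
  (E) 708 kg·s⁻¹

In SI base units:
  (A) kg·m⁻¹·s⁻²
  (B) J·m⁻³ = N·m·m⁻³ = kg·m⁻¹·s⁻²
  (C) Pa = N·m⁻² = kg·m⁻¹·s⁻²
  (D) [m²·s⁻²] · [kg·m⁻³] = kg·m⁻¹·s⁻²
  (E) kg·s⁻¹
All reduce to kg·m⁻¹·s⁻² except (E), which is kg·s⁻¹.

(E)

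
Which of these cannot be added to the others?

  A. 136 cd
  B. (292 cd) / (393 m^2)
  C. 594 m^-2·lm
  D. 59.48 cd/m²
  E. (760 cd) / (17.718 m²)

A.

Reduce each to base SI dimensions:
  A. cd
  B. [cd] / [m²] = m⁻²·cd
  C. lm·m⁻² = cd·m⁻² = m⁻²·cd
  D. cd·m⁻² = m⁻²·cd
  E. [cd] / [m²] = m⁻²·cd
All reduce to m⁻²·cd except A., which is cd.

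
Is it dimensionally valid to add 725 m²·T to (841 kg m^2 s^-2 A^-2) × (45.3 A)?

In SI base units:
  725 m²·T:  T·m² = Wb·m⁻²·m² = kg·m²·s⁻²·A⁻¹
  (841 kg m^2 s^-2 A^-2) × (45.3 A):  [kg·m²·s⁻²·A⁻²] · [A] = kg·m²·s⁻²·A⁻¹
Both are kg·m²·s⁻²·A⁻¹, so they have the same dimensions and can be added.

Yes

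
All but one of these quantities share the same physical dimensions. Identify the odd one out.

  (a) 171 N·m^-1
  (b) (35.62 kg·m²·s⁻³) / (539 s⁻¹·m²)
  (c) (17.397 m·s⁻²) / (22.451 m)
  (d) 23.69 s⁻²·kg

Reduce each to base SI dimensions:
  (a) N·m⁻¹ = kg·m·s⁻²·m⁻¹ = kg·s⁻²
  (b) [kg·m²·s⁻³] / [m²·s⁻¹] = kg·s⁻²
  (c) [m·s⁻²] / [m] = s⁻²
  (d) kg·s⁻²
All reduce to kg·s⁻² except (c), which is s⁻².

(c)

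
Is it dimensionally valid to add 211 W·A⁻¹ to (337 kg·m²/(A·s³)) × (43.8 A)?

Expand each in SI base units:
  211 W·A⁻¹:  W·A⁻¹ = J·s⁻¹·A⁻¹ = kg·m²·s⁻³·A⁻¹
  (337 kg·m²/(A·s³)) × (43.8 A):  [kg·m²·s⁻³·A⁻¹] · [A] = kg·m²·s⁻³
kg·m²·s⁻³·A⁻¹ ≠ kg·m²·s⁻³, so they cannot be added.

No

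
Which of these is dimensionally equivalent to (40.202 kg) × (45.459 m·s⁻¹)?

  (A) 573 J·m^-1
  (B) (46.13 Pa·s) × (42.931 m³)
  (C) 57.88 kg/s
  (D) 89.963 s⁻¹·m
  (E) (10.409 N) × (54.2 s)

Reference: [kg] · [m·s⁻¹] = kg·m·s⁻¹.
Each option:
  (A) J·m⁻¹ = N·m·m⁻¹ = kg·m·s⁻²
  (B) [kg·m⁻¹·s⁻¹] · [m³] = kg·m²·s⁻¹
  (C) kg·s⁻¹
  (D) m·s⁻¹
  (E) [kg·m·s⁻²] · [s] = kg·m·s⁻¹  ← same
Only (E) matches kg·m·s⁻¹.

(E)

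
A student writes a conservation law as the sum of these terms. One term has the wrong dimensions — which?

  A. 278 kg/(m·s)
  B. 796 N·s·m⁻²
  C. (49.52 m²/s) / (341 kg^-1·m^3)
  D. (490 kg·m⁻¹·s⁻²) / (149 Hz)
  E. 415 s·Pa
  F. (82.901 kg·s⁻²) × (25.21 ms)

Reduce each to base SI dimensions:
  A. kg·m⁻¹·s⁻¹
  B. N·s·m⁻² = kg·m·s⁻²·s·m⁻² = kg·m⁻¹·s⁻¹
  C. [m²·s⁻¹] / [kg⁻¹·m³] = kg·m⁻¹·s⁻¹
  D. [kg·m⁻¹·s⁻²] / [s⁻¹] = kg·m⁻¹·s⁻¹
  E. Pa·s = N·m⁻²·s = kg·m⁻¹·s⁻¹
  F. [kg·s⁻²] · [s] = kg·s⁻¹
All reduce to kg·m⁻¹·s⁻¹ except F., which is kg·s⁻¹.

F.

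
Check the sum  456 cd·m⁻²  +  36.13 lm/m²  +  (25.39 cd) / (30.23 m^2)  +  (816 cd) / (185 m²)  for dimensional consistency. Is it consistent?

In SI base units:
  456 cd·m⁻²:  cd·m⁻² = m⁻²·cd
  36.13 lm/m²:  lm·m⁻² = cd·m⁻² = m⁻²·cd
  (25.39 cd) / (30.23 m^2):  [cd] / [m²] = m⁻²·cd
  (816 cd) / (185 m²):  [cd] / [m²] = m⁻²·cd
Every term reduces to m⁻²·cd.

Yes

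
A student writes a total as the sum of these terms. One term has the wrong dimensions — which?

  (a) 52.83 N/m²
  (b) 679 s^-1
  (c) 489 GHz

(a)

Expand each in SI base units:
  (a) N·m⁻² = kg·m·s⁻²·m⁻² = kg·m⁻¹·s⁻²
  (b) s⁻¹
  (c) Hz = s⁻¹
All reduce to s⁻¹ except (a), which is kg·m⁻¹·s⁻².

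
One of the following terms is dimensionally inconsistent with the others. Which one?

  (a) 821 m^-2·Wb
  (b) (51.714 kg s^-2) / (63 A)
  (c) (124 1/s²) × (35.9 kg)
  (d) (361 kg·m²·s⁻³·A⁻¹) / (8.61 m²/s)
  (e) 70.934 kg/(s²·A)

Reduce each to base SI dimensions:
  (a) Wb·m⁻² = V·s·m⁻² = kg·s⁻²·A⁻¹
  (b) [kg·s⁻²] / [A] = kg·s⁻²·A⁻¹
  (c) [s⁻²] · [kg] = kg·s⁻²
  (d) [kg·m²·s⁻³·A⁻¹] / [m²·s⁻¹] = kg·s⁻²·A⁻¹
  (e) kg·s⁻²·A⁻¹
All reduce to kg·s⁻²·A⁻¹ except (c), which is kg·s⁻².

(c)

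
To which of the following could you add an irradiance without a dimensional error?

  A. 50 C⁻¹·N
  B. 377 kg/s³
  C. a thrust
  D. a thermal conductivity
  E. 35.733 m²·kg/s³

Reference: [irradiance] = kg·s⁻³.
Each option:
  A. N·C⁻¹ = kg·m·s⁻²·(s·A)⁻¹ = kg·m·s⁻³·A⁻¹
  B. kg·s⁻³  ← same
  C. [thrust] = kg·m·s⁻²
  D. [thermal conductivity] = kg·m·s⁻³·K⁻¹
  E. kg·m²·s⁻³
Only B. matches kg·s⁻³.

B.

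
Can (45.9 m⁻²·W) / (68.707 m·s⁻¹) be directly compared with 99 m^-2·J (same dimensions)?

Work out the base dimensions of each:
  (45.9 m⁻²·W) / (68.707 m·s⁻¹):  [kg·s⁻³] / [m·s⁻¹] = kg·m⁻¹·s⁻²
  99 m^-2·J:  J·m⁻² = N·m·m⁻² = kg·s⁻²
kg·m⁻¹·s⁻² ≠ kg·s⁻², so they cannot be added.

No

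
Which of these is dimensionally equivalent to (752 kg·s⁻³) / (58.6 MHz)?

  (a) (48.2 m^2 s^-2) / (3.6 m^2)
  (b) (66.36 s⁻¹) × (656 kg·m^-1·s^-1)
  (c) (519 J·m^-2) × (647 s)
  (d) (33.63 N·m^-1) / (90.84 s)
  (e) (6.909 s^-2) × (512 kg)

(e)

Reference: [kg·s⁻³] / [s⁻¹] = kg·s⁻².
Each option:
  (a) [m²·s⁻²] / [m²] = s⁻²
  (b) [s⁻¹] · [kg·m⁻¹·s⁻¹] = kg·m⁻¹·s⁻²
  (c) [kg·s⁻²] · [s] = kg·s⁻¹
  (d) [kg·s⁻²] / [s] = kg·s⁻³
  (e) [s⁻²] · [kg] = kg·s⁻²  ← same
Only (e) matches kg·s⁻².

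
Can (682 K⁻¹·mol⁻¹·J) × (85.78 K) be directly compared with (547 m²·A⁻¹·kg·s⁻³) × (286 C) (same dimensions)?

In SI base units:
  (682 K⁻¹·mol⁻¹·J) × (85.78 K):  [kg·m²·s⁻²·K⁻¹·mol⁻¹] · [K] = kg·m²·s⁻²·mol⁻¹
  (547 m²·A⁻¹·kg·s⁻³) × (286 C):  [kg·m²·s⁻³·A⁻¹] · [s·A] = kg·m²·s⁻²
kg·m²·s⁻²·mol⁻¹ ≠ kg·m²·s⁻², so they cannot be added.

No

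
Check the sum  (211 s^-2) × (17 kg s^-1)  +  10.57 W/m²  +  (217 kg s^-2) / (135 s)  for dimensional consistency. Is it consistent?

Work out the base dimensions of each:
  (211 s^-2) × (17 kg s^-1):  [s⁻²] · [kg·s⁻¹] = kg·s⁻³
  10.57 W/m²:  W·m⁻² = J·s⁻¹·m⁻² = kg·s⁻³
  (217 kg s^-2) / (135 s):  [kg·s⁻²] / [s] = kg·s⁻³
Every term reduces to kg·s⁻³.

Yes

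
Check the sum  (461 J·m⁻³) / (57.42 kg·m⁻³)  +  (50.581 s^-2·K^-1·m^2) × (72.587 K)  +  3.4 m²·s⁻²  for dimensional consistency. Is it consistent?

Yes

Expand each in SI base units:
  (461 J·m⁻³) / (57.42 kg·m⁻³):  [kg·m⁻¹·s⁻²] / [kg·m⁻³] = m²·s⁻²
  (50.581 s^-2·K^-1·m^2) × (72.587 K):  [m²·s⁻²·K⁻¹] · [K] = m²·s⁻²
  3.4 m²·s⁻²:  m²·s⁻²
Every term reduces to m²·s⁻².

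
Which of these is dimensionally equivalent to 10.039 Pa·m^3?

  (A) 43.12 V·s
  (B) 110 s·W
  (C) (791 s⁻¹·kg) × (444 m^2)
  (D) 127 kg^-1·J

Reference: Pa·m³ = N·m⁻²·m³ = kg·m²·s⁻².
Each option:
  (A) V·s = J·C⁻¹·s = kg·m²·s⁻²·A⁻¹
  (B) W·s = J·s⁻¹·s = kg·m²·s⁻²  ← same
  (C) [kg·s⁻¹] · [m²] = kg·m²·s⁻¹
  (D) J·kg⁻¹ = N·m·kg⁻¹ = m²·s⁻²
Only (B) matches kg·m²·s⁻².

(B)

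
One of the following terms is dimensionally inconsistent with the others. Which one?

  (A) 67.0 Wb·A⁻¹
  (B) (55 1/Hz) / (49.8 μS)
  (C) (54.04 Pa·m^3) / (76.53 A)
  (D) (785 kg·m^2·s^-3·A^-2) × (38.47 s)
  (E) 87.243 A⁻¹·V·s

Dimensions:
  (A) Wb·A⁻¹ = V·s·A⁻¹ = kg·m²·s⁻²·A⁻²
  (B) [s] / [kg⁻¹·m⁻²·s³·A²] = kg·m²·s⁻²·A⁻²
  (C) [kg·m²·s⁻²] / [A] = kg·m²·s⁻²·A⁻¹
  (D) [kg·m²·s⁻³·A⁻²] · [s] = kg·m²·s⁻²·A⁻²
  (E) V·s·A⁻¹ = J·C⁻¹·s·A⁻¹ = kg·m²·s⁻²·A⁻²
All reduce to kg·m²·s⁻²·A⁻² except (C), which is kg·m²·s⁻²·A⁻¹.

(C)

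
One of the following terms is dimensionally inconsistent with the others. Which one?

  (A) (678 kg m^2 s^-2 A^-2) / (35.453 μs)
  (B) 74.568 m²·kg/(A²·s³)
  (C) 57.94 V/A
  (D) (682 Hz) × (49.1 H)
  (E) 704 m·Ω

In SI base units:
  (A) [kg·m²·s⁻²·A⁻²] / [s] = kg·m²·s⁻³·A⁻²
  (B) kg·m²·s⁻³·A⁻²
  (C) V·A⁻¹ = J·C⁻¹·A⁻¹ = kg·m²·s⁻³·A⁻²
  (D) [s⁻¹] · [kg·m²·s⁻²·A⁻²] = kg·m²·s⁻³·A⁻²
  (E) Ω·m = V·A⁻¹·m = kg·m³·s⁻³·A⁻²
All reduce to kg·m²·s⁻³·A⁻² except (E), which is kg·m³·s⁻³·A⁻².

(E)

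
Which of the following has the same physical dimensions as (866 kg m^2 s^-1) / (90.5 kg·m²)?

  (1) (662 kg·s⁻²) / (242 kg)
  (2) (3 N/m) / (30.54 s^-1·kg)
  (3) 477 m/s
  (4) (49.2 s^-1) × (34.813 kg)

Reference: [kg·m²·s⁻¹] / [kg·m²] = s⁻¹.
Each option:
  (1) [kg·s⁻²] / [kg] = s⁻²
  (2) [kg·s⁻²] / [kg·s⁻¹] = s⁻¹  ← same
  (3) m·s⁻¹
  (4) [s⁻¹] · [kg] = kg·s⁻¹
Only (2) matches s⁻¹.

(2)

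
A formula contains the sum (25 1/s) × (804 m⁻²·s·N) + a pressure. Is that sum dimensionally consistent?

Yes

Work out the base dimensions of each:
  (25 1/s) × (804 m⁻²·s·N):  [s⁻¹] · [kg·m⁻¹·s⁻¹] = kg·m⁻¹·s⁻²
  a pressure:  [pressure] = kg·m⁻¹·s⁻²
Both are kg·m⁻¹·s⁻², so they have the same dimensions and can be added.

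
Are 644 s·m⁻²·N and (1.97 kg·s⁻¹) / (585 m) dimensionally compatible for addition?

Expand each in SI base units:
  644 s·m⁻²·N:  N·s·m⁻² = kg·m·s⁻²·s·m⁻² = kg·m⁻¹·s⁻¹
  (1.97 kg·s⁻¹) / (585 m):  [kg·s⁻¹] / [m] = kg·m⁻¹·s⁻¹
Both are kg·m⁻¹·s⁻¹, so they have the same dimensions and can be added.

Yes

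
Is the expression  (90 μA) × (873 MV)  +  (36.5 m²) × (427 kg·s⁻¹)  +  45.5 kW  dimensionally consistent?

No

Expand each in SI base units:
  (90 μA) × (873 MV):  [A] · [kg·m²·s⁻³·A⁻¹] = kg·m²·s⁻³
  (36.5 m²) × (427 kg·s⁻¹):  [m²] · [kg·s⁻¹] = kg·m²·s⁻¹
  45.5 kW:  W = J·s⁻¹ = kg·m²·s⁻³
The terms do not share a single dimension (kg·m²·s⁻³ vs kg·m²·s⁻¹).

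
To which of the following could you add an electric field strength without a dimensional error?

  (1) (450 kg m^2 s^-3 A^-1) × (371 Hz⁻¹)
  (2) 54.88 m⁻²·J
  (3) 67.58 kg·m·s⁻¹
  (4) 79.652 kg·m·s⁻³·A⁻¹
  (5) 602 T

Reference: [electric field strength] = kg·m·s⁻³·A⁻¹.
Each option:
  (1) [kg·m²·s⁻³·A⁻¹] · [s] = kg·m²·s⁻²·A⁻¹
  (2) J·m⁻² = N·m·m⁻² = kg·s⁻²
  (3) kg·m·s⁻¹
  (4) kg·m·s⁻³·A⁻¹  ← same
  (5) T = Wb·m⁻² = kg·s⁻²·A⁻¹
Only (4) matches kg·m·s⁻³·A⁻¹.

(4)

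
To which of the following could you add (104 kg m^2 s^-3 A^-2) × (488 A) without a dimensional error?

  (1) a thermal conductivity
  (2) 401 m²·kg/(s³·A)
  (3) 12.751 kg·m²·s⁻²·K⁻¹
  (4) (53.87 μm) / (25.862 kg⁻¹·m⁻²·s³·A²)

Reference: [kg·m²·s⁻³·A⁻²] · [A] = kg·m²·s⁻³·A⁻¹.
Each option:
  (1) [thermal conductivity] = kg·m·s⁻³·K⁻¹
  (2) kg·m²·s⁻³·A⁻¹  ← same
  (3) kg·m²·s⁻²·K⁻¹
  (4) [m] / [kg⁻¹·m⁻²·s³·A²] = kg·m³·s⁻³·A⁻²
Only (2) matches kg·m²·s⁻³·A⁻¹.

(2)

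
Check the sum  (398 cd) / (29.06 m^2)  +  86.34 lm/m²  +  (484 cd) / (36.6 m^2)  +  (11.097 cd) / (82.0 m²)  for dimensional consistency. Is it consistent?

Work out the base dimensions of each:
  (398 cd) / (29.06 m^2):  [cd] / [m²] = m⁻²·cd
  86.34 lm/m²:  lm·m⁻² = cd·m⁻² = m⁻²·cd
  (484 cd) / (36.6 m^2):  [cd] / [m²] = m⁻²·cd
  (11.097 cd) / (82.0 m²):  [cd] / [m²] = m⁻²·cd
Every term reduces to m⁻²·cd.

Yes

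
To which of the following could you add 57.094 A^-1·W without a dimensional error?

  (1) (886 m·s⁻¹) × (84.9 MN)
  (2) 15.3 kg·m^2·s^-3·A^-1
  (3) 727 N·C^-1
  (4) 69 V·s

(2)

Reference: W·A⁻¹ = J·s⁻¹·A⁻¹ = kg·m²·s⁻³·A⁻¹.
Each option:
  (1) [m·s⁻¹] · [kg·m·s⁻²] = kg·m²·s⁻³
  (2) kg·m²·s⁻³·A⁻¹  ← same
  (3) N·C⁻¹ = kg·m·s⁻²·(s·A)⁻¹ = kg·m·s⁻³·A⁻¹
  (4) V·s = J·C⁻¹·s = kg·m²·s⁻²·A⁻¹
Only (2) matches kg·m²·s⁻³·A⁻¹.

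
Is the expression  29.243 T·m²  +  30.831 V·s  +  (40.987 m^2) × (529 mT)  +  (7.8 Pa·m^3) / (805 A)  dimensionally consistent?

Work out the base dimensions of each:
  29.243 T·m²:  T·m² = Wb·m⁻²·m² = kg·m²·s⁻²·A⁻¹
  30.831 V·s:  V·s = J·C⁻¹·s = kg·m²·s⁻²·A⁻¹
  (40.987 m^2) × (529 mT):  [m²] · [kg·s⁻²·A⁻¹] = kg·m²·s⁻²·A⁻¹
  (7.8 Pa·m^3) / (805 A):  [kg·m²·s⁻²] / [A] = kg·m²·s⁻²·A⁻¹
Every term reduces to kg·m²·s⁻²·A⁻¹.

Yes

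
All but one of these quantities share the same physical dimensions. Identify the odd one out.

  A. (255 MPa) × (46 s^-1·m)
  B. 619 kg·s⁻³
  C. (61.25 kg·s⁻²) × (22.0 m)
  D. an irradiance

Expand each in SI base units:
  A. [kg·m⁻¹·s⁻²] · [m·s⁻¹] = kg·s⁻³
  B. kg·s⁻³
  C. [kg·s⁻²] · [m] = kg·m·s⁻²
  D. [irradiance] = kg·s⁻³
All reduce to kg·s⁻³ except C., which is kg·m·s⁻².

C.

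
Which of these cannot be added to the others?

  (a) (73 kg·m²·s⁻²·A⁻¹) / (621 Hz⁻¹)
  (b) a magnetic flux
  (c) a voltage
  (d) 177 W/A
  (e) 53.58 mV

Work out the base dimensions of each:
  (a) [kg·m²·s⁻²·A⁻¹] / [s] = kg·m²·s⁻³·A⁻¹
  (b) [magnetic flux] = kg·m²·s⁻²·A⁻¹
  (c) [voltage] = kg·m²·s⁻³·A⁻¹
  (d) W·A⁻¹ = J·s⁻¹·A⁻¹ = kg·m²·s⁻³·A⁻¹
  (e) V = J·C⁻¹ = kg·m²·s⁻³·A⁻¹
All reduce to kg·m²·s⁻³·A⁻¹ except (b), which is kg·m²·s⁻²·A⁻¹.

(b)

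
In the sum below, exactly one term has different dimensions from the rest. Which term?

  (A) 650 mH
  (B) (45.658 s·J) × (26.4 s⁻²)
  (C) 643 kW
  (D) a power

Expand each in SI base units:
  (A) H = V·s·A⁻¹ = kg·m²·s⁻²·A⁻²
  (B) [kg·m²·s⁻¹] · [s⁻²] = kg·m²·s⁻³
  (C) W = J·s⁻¹ = kg·m²·s⁻³
  (D) [power] = kg·m²·s⁻³
All reduce to kg·m²·s⁻³ except (A), which is kg·m²·s⁻²·A⁻².

(A)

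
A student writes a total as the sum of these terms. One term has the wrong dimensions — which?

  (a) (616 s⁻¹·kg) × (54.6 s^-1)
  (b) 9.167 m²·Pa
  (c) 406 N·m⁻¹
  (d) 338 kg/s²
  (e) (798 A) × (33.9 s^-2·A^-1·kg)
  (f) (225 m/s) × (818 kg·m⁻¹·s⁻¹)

(b)

Reduce each to base SI dimensions:
  (a) [kg·s⁻¹] · [s⁻¹] = kg·s⁻²
  (b) Pa·m² = N·m⁻²·m² = kg·m·s⁻²
  (c) N·m⁻¹ = kg·m·s⁻²·m⁻¹ = kg·s⁻²
  (d) kg·s⁻²
  (e) [A] · [kg·s⁻²·A⁻¹] = kg·s⁻²
  (f) [m·s⁻¹] · [kg·m⁻¹·s⁻¹] = kg·s⁻²
All reduce to kg·s⁻² except (b), which is kg·m·s⁻².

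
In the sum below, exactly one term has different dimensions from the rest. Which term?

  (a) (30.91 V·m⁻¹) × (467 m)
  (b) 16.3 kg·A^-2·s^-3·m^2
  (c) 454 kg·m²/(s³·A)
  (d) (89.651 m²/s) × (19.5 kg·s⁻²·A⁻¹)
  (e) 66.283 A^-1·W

In SI base units:
  (a) [kg·m·s⁻³·A⁻¹] · [m] = kg·m²·s⁻³·A⁻¹
  (b) kg·m²·s⁻³·A⁻²
  (c) kg·m²·s⁻³·A⁻¹
  (d) [m²·s⁻¹] · [kg·s⁻²·A⁻¹] = kg·m²·s⁻³·A⁻¹
  (e) W·A⁻¹ = J·s⁻¹·A⁻¹ = kg·m²·s⁻³·A⁻¹
All reduce to kg·m²·s⁻³·A⁻¹ except (b), which is kg·m²·s⁻³·A⁻².

(b)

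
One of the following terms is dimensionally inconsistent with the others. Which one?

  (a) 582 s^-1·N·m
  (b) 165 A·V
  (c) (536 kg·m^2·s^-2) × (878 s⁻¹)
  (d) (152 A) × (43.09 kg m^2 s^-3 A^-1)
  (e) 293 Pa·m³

Expand each in SI base units:
  (a) N·m·s⁻¹ = kg·m·s⁻²·m·s⁻¹ = kg·m²·s⁻³
  (b) V·A = J·C⁻¹·A = kg·m²·s⁻³
  (c) [kg·m²·s⁻²] · [s⁻¹] = kg·m²·s⁻³
  (d) [A] · [kg·m²·s⁻³·A⁻¹] = kg·m²·s⁻³
  (e) Pa·m³ = N·m⁻²·m³ = kg·m²·s⁻²
All reduce to kg·m²·s⁻³ except (e), which is kg·m²·s⁻².

(e)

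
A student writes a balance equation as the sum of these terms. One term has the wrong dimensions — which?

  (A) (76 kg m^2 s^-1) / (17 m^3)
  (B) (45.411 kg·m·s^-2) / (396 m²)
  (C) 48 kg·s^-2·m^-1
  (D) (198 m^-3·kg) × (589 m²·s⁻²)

Expand each in SI base units:
  (A) [kg·m²·s⁻¹] / [m³] = kg·m⁻¹·s⁻¹
  (B) [kg·m·s⁻²] / [m²] = kg·m⁻¹·s⁻²
  (C) kg·m⁻¹·s⁻²
  (D) [kg·m⁻³] · [m²·s⁻²] = kg·m⁻¹·s⁻²
All reduce to kg·m⁻¹·s⁻² except (A), which is kg·m⁻¹·s⁻¹.

(A)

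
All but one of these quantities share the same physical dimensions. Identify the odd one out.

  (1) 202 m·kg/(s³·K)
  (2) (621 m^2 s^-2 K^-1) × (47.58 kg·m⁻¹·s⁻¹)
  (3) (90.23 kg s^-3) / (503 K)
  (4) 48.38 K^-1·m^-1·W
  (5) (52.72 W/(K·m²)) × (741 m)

(3)

Reduce each to base SI dimensions:
  (1) kg·m·s⁻³·K⁻¹
  (2) [m²·s⁻²·K⁻¹] · [kg·m⁻¹·s⁻¹] = kg·m·s⁻³·K⁻¹
  (3) [kg·s⁻³] / [K] = kg·s⁻³·K⁻¹
  (4) W·m⁻¹·K⁻¹ = J·s⁻¹·m⁻¹·K⁻¹ = kg·m·s⁻³·K⁻¹
  (5) [kg·s⁻³·K⁻¹] · [m] = kg·m·s⁻³·K⁻¹
All reduce to kg·m·s⁻³·K⁻¹ except (3), which is kg·s⁻³·K⁻¹.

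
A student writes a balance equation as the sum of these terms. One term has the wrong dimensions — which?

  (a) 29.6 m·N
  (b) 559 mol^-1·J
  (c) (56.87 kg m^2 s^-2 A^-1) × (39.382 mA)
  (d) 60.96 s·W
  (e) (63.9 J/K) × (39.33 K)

Work out the base dimensions of each:
  (a) N·m = kg·m·s⁻²·m = kg·m²·s⁻²
  (b) J·mol⁻¹ = N·m·mol⁻¹ = kg·m²·s⁻²·mol⁻¹
  (c) [kg·m²·s⁻²·A⁻¹] · [A] = kg·m²·s⁻²
  (d) W·s = J·s⁻¹·s = kg·m²·s⁻²
  (e) [kg·m²·s⁻²·K⁻¹] · [K] = kg·m²·s⁻²
All reduce to kg·m²·s⁻² except (b), which is kg·m²·s⁻²·mol⁻¹.

(b)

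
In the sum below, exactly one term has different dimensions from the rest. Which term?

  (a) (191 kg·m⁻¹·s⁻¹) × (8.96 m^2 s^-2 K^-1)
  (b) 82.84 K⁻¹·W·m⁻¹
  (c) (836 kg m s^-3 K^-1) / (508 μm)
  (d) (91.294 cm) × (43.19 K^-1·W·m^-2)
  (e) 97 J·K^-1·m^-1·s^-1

(c)

Dimensions:
  (a) [kg·m⁻¹·s⁻¹] · [m²·s⁻²·K⁻¹] = kg·m·s⁻³·K⁻¹
  (b) W·m⁻¹·K⁻¹ = J·s⁻¹·m⁻¹·K⁻¹ = kg·m·s⁻³·K⁻¹
  (c) [kg·m·s⁻³·K⁻¹] / [m] = kg·s⁻³·K⁻¹
  (d) [m] · [kg·s⁻³·K⁻¹] = kg·m·s⁻³·K⁻¹
  (e) J·s⁻¹·m⁻¹·K⁻¹ = N·m·s⁻¹·m⁻¹·K⁻¹ = kg·m·s⁻³·K⁻¹
All reduce to kg·m·s⁻³·K⁻¹ except (c), which is kg·s⁻³·K⁻¹.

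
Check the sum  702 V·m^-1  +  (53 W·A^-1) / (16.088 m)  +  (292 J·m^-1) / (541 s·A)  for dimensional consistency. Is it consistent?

Yes

Work out the base dimensions of each:
  702 V·m^-1:  V·m⁻¹ = J·C⁻¹·m⁻¹ = kg·m·s⁻³·A⁻¹
  (53 W·A^-1) / (16.088 m):  [kg·m²·s⁻³·A⁻¹] / [m] = kg·m·s⁻³·A⁻¹
  (292 J·m^-1) / (541 s·A):  [kg·m·s⁻²] / [s·A] = kg·m·s⁻³·A⁻¹
Every term reduces to kg·m·s⁻³·A⁻¹.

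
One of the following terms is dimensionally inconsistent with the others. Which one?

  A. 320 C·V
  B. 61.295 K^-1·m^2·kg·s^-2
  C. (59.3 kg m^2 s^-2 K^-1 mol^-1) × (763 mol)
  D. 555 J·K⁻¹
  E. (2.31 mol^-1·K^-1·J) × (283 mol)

A.

Dimensions:
  A. C·V = s·A·J·C⁻¹ = kg·m²·s⁻²
  B. kg·m²·s⁻²·K⁻¹
  C. [kg·m²·s⁻²·K⁻¹·mol⁻¹] · [mol] = kg·m²·s⁻²·K⁻¹
  D. J·K⁻¹ = N·m·K⁻¹ = kg·m²·s⁻²·K⁻¹
  E. [kg·m²·s⁻²·K⁻¹·mol⁻¹] · [mol] = kg·m²·s⁻²·K⁻¹
All reduce to kg·m²·s⁻²·K⁻¹ except A., which is kg·m²·s⁻².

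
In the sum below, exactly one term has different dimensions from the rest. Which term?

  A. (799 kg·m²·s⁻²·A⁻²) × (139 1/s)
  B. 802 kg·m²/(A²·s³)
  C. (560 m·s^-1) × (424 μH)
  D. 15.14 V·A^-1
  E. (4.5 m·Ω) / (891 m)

Dimensions:
  A. [kg·m²·s⁻²·A⁻²] · [s⁻¹] = kg·m²·s⁻³·A⁻²
  B. kg·m²·s⁻³·A⁻²
  C. [m·s⁻¹] · [kg·m²·s⁻²·A⁻²] = kg·m³·s⁻³·A⁻²
  D. V·A⁻¹ = J·C⁻¹·A⁻¹ = kg·m²·s⁻³·A⁻²
  E. [kg·m³·s⁻³·A⁻²] / [m] = kg·m²·s⁻³·A⁻²
All reduce to kg·m²·s⁻³·A⁻² except C., which is kg·m³·s⁻³·A⁻².

C.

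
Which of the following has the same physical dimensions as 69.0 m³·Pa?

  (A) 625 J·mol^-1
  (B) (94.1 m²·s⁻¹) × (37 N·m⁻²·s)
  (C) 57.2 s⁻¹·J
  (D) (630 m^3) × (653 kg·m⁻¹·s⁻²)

(D)

Reference: Pa·m³ = N·m⁻²·m³ = kg·m²·s⁻².
Each option:
  (A) J·mol⁻¹ = N·m·mol⁻¹ = kg·m²·s⁻²·mol⁻¹
  (B) [m²·s⁻¹] · [kg·m⁻¹·s⁻¹] = kg·m·s⁻²
  (C) J·s⁻¹ = N·m·s⁻¹ = kg·m²·s⁻³
  (D) [m³] · [kg·m⁻¹·s⁻²] = kg·m²·s⁻²  ← same
Only (D) matches kg·m²·s⁻².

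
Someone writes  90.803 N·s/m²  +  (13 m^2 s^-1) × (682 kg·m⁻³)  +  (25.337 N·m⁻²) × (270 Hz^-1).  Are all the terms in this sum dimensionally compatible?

Work out the base dimensions of each:
  90.803 N·s/m²:  N·s·m⁻² = kg·m·s⁻²·s·m⁻² = kg·m⁻¹·s⁻¹
  (13 m^2 s^-1) × (682 kg·m⁻³):  [m²·s⁻¹] · [kg·m⁻³] = kg·m⁻¹·s⁻¹
  (25.337 N·m⁻²) × (270 Hz^-1):  [kg·m⁻¹·s⁻²] · [s] = kg·m⁻¹·s⁻¹
Every term reduces to kg·m⁻¹·s⁻¹.

Yes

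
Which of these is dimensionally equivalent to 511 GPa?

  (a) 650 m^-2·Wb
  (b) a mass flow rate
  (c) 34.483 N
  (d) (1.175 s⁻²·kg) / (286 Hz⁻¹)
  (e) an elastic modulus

Reference: Pa = N·m⁻² = kg·m⁻¹·s⁻².
Each option:
  (a) Wb·m⁻² = V·s·m⁻² = kg·s⁻²·A⁻¹
  (b) [mass flow rate] = kg·s⁻¹
  (c) N = kg·m·s⁻²
  (d) [kg·s⁻²] / [s] = kg·s⁻³
  (e) [elastic modulus] = kg·m⁻¹·s⁻²  ← same
Only (e) matches kg·m⁻¹·s⁻².

(e)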